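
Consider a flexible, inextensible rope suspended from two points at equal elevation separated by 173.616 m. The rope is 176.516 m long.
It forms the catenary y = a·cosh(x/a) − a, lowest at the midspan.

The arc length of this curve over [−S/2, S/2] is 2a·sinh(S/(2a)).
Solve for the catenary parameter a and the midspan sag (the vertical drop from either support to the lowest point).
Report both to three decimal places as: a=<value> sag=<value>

seed: a₀ = √(S³/(24(L−S))) = √(173.616³/(24·2.900)) = 274.207923
iter 1: u=0.316577  f(a)=+1.457e-02  f'(a)=-2.136e-02  a ← 274.207923 − (+1.457e-02/-2.136e-02) = 274.889743
iter 2: u=0.315792  f(a)=+5.451e-05  f'(a)=-2.120e-02  a ← 274.889743 − (+5.451e-05/-2.120e-02) = 274.892314
iter 3: u=0.315789  f(a)=+7.697e-10  f'(a)=-2.120e-02  a ← 274.892314 − (+7.697e-10/-2.120e-02) = 274.892314
iter 4: u=0.315789  f(a)=-2.842e-14  f'(a)=-2.120e-02  a ← 274.892314 − (-2.842e-14/-2.120e-02) = 274.892314
converged: |Δa| < 1e-12 after 4 iterations
sag = a·(cosh(S/(2a)) − 1) = 274.892314·(cosh(0.315789) − 1) = 13.820794
T_max/T_min = cosh(S/(2a)) = 1.050277

a=274.892 sag=13.821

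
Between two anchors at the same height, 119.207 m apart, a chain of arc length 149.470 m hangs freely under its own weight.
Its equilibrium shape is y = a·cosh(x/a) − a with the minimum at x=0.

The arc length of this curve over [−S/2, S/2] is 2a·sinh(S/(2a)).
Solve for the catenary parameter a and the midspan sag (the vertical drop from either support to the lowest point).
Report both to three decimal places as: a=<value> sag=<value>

seed: a₀ = √(S³/(24(L−S))) = √(119.207³/(24·30.263)) = 48.293761
iter 1: u=1.234186  f(a)=+2.390e+00  f'(a)=-1.455e+00  a ← 48.293761 − (+2.390e+00/-1.455e+00) = 49.936678
iter 2: u=1.193582  f(a)=+1.274e-01  f'(a)=-1.304e+00  a ← 49.936678 − (+1.274e-01/-1.304e+00) = 50.034403
iter 3: u=1.191250  f(a)=+4.069e-04  f'(a)=-1.295e+00  a ← 50.034403 − (+4.069e-04/-1.295e+00) = 50.034717
iter 4: u=1.191243  f(a)=+4.181e-09  f'(a)=-1.295e+00  a ← 50.034717 − (+4.181e-09/-1.295e+00) = 50.034717
iter 5: u=1.191243  f(a)=+2.842e-14  f'(a)=-1.295e+00  a ← 50.034717 − (+2.842e-14/-1.295e+00) = 50.034717
converged: |Δa| < 1e-12 after 5 iterations
sag = a·(cosh(S/(2a)) − 1) = 50.034717·(cosh(1.191243) − 1) = 39.903001
T_max/T_min = cosh(S/(2a)) = 1.797506

a=50.035 sag=39.903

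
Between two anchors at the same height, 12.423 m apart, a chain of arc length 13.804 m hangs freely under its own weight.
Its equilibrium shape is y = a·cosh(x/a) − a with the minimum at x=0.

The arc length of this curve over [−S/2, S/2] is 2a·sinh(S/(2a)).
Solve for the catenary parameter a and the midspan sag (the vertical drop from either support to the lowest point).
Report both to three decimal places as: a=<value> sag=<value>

seed: a₀ = √(S³/(24(L−S))) = √(12.423³/(24·1.381)) = 7.605666
iter 1: u=0.816694  f(a)=+4.679e-02  f'(a)=-3.880e-01  a ← 7.605666 − (+4.679e-02/-3.880e-01) = 7.726282
iter 2: u=0.803944  f(a)=+1.136e-03  f'(a)=-3.693e-01  a ← 7.726282 − (+1.136e-03/-3.693e-01) = 7.729359
iter 3: u=0.803624  f(a)=+7.072e-07  f'(a)=-3.689e-01  a ← 7.729359 − (+7.072e-07/-3.689e-01) = 7.729361
iter 4: u=0.803624  f(a)=+2.753e-13  f'(a)=-3.689e-01  a ← 7.729361 − (+2.753e-13/-3.689e-01) = 7.729361
converged: |Δa| < 1e-12 after 4 iterations
sag = a·(cosh(S/(2a)) − 1) = 7.729361·(cosh(0.803624) − 1) = 2.633101
T_max/T_min = cosh(S/(2a)) = 1.340662

a=7.729 sag=2.633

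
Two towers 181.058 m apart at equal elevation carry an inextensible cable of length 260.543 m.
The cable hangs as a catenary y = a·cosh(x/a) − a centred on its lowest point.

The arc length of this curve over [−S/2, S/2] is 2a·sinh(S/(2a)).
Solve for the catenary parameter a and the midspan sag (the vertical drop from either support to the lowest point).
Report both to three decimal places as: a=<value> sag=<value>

seed: a₀ = √(S³/(24(L−S))) = √(181.058³/(24·79.485)) = 55.779982
iter 1: u=1.622966  f(a)=+1.115e+01  f'(a)=-3.675e+00  a ← 55.779982 − (+1.115e+01/-3.675e+00) = 58.813990
iter 2: u=1.539243  f(a)=+9.743e-01  f'(a)=-3.058e+00  a ← 58.813990 − (+9.743e-01/-3.058e+00) = 59.132574
iter 3: u=1.530950  f(a)=+9.014e-03  f'(a)=-3.002e+00  a ← 59.132574 − (+9.014e-03/-3.002e+00) = 59.135577
iter 4: u=1.530872  f(a)=+7.873e-07  f'(a)=-3.001e+00  a ← 59.135577 − (+7.873e-07/-3.001e+00) = 59.135577
iter 5: u=1.530872  f(a)=-5.684e-14  f'(a)=-3.001e+00  a ← 59.135577 − (-5.684e-14/-3.001e+00) = 59.135577
converged: |Δa| < 1e-12 after 5 iterations
sag = a·(cosh(S/(2a)) − 1) = 59.135577·(cosh(1.530872) − 1) = 83.929723
T_max/T_min = cosh(S/(2a)) = 2.419276

a=59.136 sag=83.930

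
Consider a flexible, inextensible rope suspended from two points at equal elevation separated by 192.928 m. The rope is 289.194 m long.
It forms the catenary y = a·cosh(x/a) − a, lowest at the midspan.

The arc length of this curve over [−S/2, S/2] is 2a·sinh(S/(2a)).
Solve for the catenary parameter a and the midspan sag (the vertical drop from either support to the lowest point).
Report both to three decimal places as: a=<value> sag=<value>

a=59.522 sag=96.847

seed: a₀ = √(S³/(24(L−S))) = √(192.928³/(24·96.266)) = 55.750762
iter 1: u=1.730272  f(a)=+1.548e+01  f'(a)=-4.604e+00  a ← 55.750762 − (+1.548e+01/-4.604e+00) = 59.113175
iter 2: u=1.631853  f(a)=+1.511e+00  f'(a)=-3.746e+00  a ← 59.113175 − (+1.511e+00/-3.746e+00) = 59.516631
iter 3: u=1.620791  f(a)=+1.784e-02  f'(a)=-3.658e+00  a ← 59.516631 − (+1.784e-02/-3.658e+00) = 59.521508
iter 4: u=1.620658  f(a)=+2.550e-06  f'(a)=-3.657e+00  a ← 59.521508 − (+2.550e-06/-3.657e+00) = 59.521509
iter 5: u=1.620658  f(a)=+5.684e-14  f'(a)=-3.657e+00  a ← 59.521509 − (+5.684e-14/-3.657e+00) = 59.521509
converged: |Δa| < 1e-12 after 5 iterations
sag = a·(cosh(S/(2a)) − 1) = 59.521509·(cosh(1.620658) − 1) = 96.846974
T_max/T_min = cosh(S/(2a)) = 2.627092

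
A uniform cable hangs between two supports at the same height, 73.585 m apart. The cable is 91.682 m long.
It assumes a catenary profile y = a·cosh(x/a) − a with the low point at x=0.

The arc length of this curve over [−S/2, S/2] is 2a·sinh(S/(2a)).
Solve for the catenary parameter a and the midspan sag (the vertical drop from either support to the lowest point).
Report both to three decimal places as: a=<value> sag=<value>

a=31.348 sag=24.187

seed: a₀ = √(S³/(24(L−S))) = √(73.585³/(24·18.097)) = 30.288309
iter 1: u=1.214743  f(a)=+1.383e+00  f'(a)=-1.381e+00  a ← 30.288309 − (+1.383e+00/-1.381e+00) = 31.289914
iter 2: u=1.175858  f(a)=+7.157e-02  f'(a)=-1.241e+00  a ← 31.289914 − (+7.157e-02/-1.241e+00) = 31.347569
iter 3: u=1.173695  f(a)=+2.148e-04  f'(a)=-1.234e+00  a ← 31.347569 − (+2.148e-04/-1.234e+00) = 31.347743
iter 4: u=1.173689  f(a)=+1.947e-09  f'(a)=-1.234e+00  a ← 31.347743 − (+1.947e-09/-1.234e+00) = 31.347743
iter 5: u=1.173689  f(a)=-1.421e-14  f'(a)=-1.234e+00  a ← 31.347743 − (-1.421e-14/-1.234e+00) = 31.347743
converged: |Δa| < 1e-12 after 5 iterations
sag = a·(cosh(S/(2a)) − 1) = 31.347743·(cosh(1.173689) − 1) = 24.186735
T_max/T_min = cosh(S/(2a)) = 1.771562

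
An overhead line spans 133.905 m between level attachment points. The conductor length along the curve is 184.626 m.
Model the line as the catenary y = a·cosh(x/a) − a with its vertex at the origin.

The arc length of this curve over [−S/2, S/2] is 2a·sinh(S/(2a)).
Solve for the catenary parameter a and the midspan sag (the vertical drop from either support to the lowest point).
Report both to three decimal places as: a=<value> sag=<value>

a=46.743 sag=56.730

seed: a₀ = √(S³/(24(L−S))) = √(133.905³/(24·50.721)) = 44.411523
iter 1: u=1.507548  f(a)=+6.086e+00  f'(a)=-2.847e+00  a ← 44.411523 − (+6.086e+00/-2.847e+00) = 46.548921
iter 2: u=1.438325  f(a)=+4.669e-01  f'(a)=-2.426e+00  a ← 46.548921 − (+4.669e-01/-2.426e+00) = 46.741412
iter 3: u=1.432402  f(a)=+3.253e-03  f'(a)=-2.392e+00  a ← 46.741412 − (+3.253e-03/-2.392e+00) = 46.742772
iter 4: u=1.432360  f(a)=+1.604e-07  f'(a)=-2.392e+00  a ← 46.742772 − (+1.604e-07/-2.392e+00) = 46.742772
iter 5: u=1.432360  f(a)=+2.842e-14  f'(a)=-2.392e+00  a ← 46.742772 − (+2.842e-14/-2.392e+00) = 46.742772
converged: |Δa| < 1e-12 after 5 iterations
sag = a·(cosh(S/(2a)) − 1) = 46.742772·(cosh(1.432360) − 1) = 56.729817
T_max/T_min = cosh(S/(2a)) = 2.213660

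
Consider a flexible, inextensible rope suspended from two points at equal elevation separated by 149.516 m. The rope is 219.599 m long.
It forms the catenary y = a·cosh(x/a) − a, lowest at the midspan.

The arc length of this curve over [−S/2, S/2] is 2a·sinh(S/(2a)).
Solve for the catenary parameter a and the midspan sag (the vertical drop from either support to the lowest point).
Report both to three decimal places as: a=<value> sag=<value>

seed: a₀ = √(S³/(24(L−S))) = √(149.516³/(24·70.083)) = 44.577893
iter 1: u=1.677020  f(a)=+1.054e+01  f'(a)=-4.122e+00  a ← 44.577893 − (+1.054e+01/-4.122e+00) = 47.135128
iter 2: u=1.586036  f(a)=+9.751e-01  f'(a)=-3.392e+00  a ← 47.135128 − (+9.751e-01/-3.392e+00) = 47.422618
iter 3: u=1.576421  f(a)=+1.022e-02  f'(a)=-3.321e+00  a ← 47.422618 − (+1.022e-02/-3.321e+00) = 47.425696
iter 4: u=1.576318  f(a)=+1.149e-06  f'(a)=-3.320e+00  a ← 47.425696 − (+1.149e-06/-3.320e+00) = 47.425696
iter 5: u=1.576318  f(a)=+2.842e-14  f'(a)=-3.320e+00  a ← 47.425696 − (+2.842e-14/-3.320e+00) = 47.425696
converged: |Δa| < 1e-12 after 5 iterations
sag = a·(cosh(S/(2a)) − 1) = 47.425696·(cosh(1.576318) − 1) = 72.178346
T_max/T_min = cosh(S/(2a)) = 2.521925

a=47.426 sag=72.178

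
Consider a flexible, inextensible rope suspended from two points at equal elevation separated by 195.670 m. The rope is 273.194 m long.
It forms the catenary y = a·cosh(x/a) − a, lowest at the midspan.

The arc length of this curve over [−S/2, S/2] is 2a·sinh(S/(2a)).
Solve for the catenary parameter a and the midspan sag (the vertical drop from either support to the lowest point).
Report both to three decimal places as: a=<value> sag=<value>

a=66.927 sag=85.185

seed: a₀ = √(S³/(24(L−S))) = √(195.670³/(24·77.524)) = 63.454534
iter 1: u=1.541813  f(a)=+9.754e+00  f'(a)=-3.076e+00  a ← 63.454534 − (+9.754e+00/-3.076e+00) = 66.625555
iter 2: u=1.468431  f(a)=+7.788e-01  f'(a)=-2.603e+00  a ← 66.625555 − (+7.788e-01/-2.603e+00) = 66.924800
iter 3: u=1.461865  f(a)=+5.918e-03  f'(a)=-2.563e+00  a ← 66.924800 − (+5.918e-03/-2.563e+00) = 66.927109
iter 4: u=1.461814  f(a)=+3.474e-07  f'(a)=-2.563e+00  a ← 66.927109 − (+3.474e-07/-2.563e+00) = 66.927109
iter 5: u=1.461814  f(a)=+0.000e+00  f'(a)=-2.563e+00  a ← 66.927109 − (+0.000e+00/-2.563e+00) = 66.927109
converged: |Δa| < 1e-12 after 5 iterations
sag = a·(cosh(S/(2a)) − 1) = 66.927109·(cosh(1.461814) − 1) = 85.184621
T_max/T_min = cosh(S/(2a)) = 2.272797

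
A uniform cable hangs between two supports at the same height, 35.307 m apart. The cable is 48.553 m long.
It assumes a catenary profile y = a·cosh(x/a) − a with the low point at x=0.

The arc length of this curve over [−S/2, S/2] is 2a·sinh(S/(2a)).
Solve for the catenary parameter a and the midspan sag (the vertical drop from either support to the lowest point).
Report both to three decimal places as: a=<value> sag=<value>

seed: a₀ = √(S³/(24(L−S))) = √(35.307³/(24·13.246)) = 11.766390
iter 1: u=1.500333  f(a)=+1.573e+00  f'(a)=-2.801e+00  a ← 11.766390 − (+1.573e+00/-2.801e+00) = 12.328119
iter 2: u=1.431970  f(a)=+1.197e-01  f'(a)=-2.389e+00  a ← 12.328119 − (+1.197e-01/-2.389e+00) = 12.378205
iter 3: u=1.426176  f(a)=+8.186e-04  f'(a)=-2.357e+00  a ← 12.378205 − (+8.186e-04/-2.357e+00) = 12.378552
iter 4: u=1.426136  f(a)=+3.887e-08  f'(a)=-2.357e+00  a ← 12.378552 − (+3.887e-08/-2.357e+00) = 12.378552
iter 5: u=1.426136  f(a)=+1.421e-14  f'(a)=-2.357e+00  a ← 12.378552 − (+1.421e-14/-2.357e+00) = 12.378552
converged: |Δa| < 1e-12 after 5 iterations
sag = a·(cosh(S/(2a)) − 1) = 12.378552·(cosh(1.426136) − 1) = 14.871714
T_max/T_min = cosh(S/(2a)) = 2.201410

a=12.379 sag=14.872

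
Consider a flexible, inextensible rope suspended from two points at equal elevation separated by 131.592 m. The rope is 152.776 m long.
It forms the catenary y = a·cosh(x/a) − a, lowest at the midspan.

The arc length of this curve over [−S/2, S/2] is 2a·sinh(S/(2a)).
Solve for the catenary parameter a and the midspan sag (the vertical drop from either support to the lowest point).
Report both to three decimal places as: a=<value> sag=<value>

seed: a₀ = √(S³/(24(L−S))) = √(131.592³/(24·21.184)) = 66.947541
iter 1: u=0.982799  f(a)=+1.047e+00  f'(a)=-6.961e-01  a ← 66.947541 − (+1.047e+00/-6.961e-01) = 68.451463
iter 2: u=0.961207  f(a)=+3.632e-02  f'(a)=-6.486e-01  a ← 68.451463 − (+3.632e-02/-6.486e-01) = 68.507457
iter 3: u=0.960421  f(a)=+4.718e-05  f'(a)=-6.469e-01  a ← 68.507457 − (+4.718e-05/-6.469e-01) = 68.507530
iter 4: u=0.960420  f(a)=+7.987e-11  f'(a)=-6.469e-01  a ← 68.507530 − (+7.987e-11/-6.469e-01) = 68.507530
iter 5: u=0.960420  f(a)=+2.842e-14  f'(a)=-6.469e-01  a ← 68.507530 − (+2.842e-14/-6.469e-01) = 68.507530
converged: |Δa| < 1e-12 after 5 iterations
sag = a·(cosh(S/(2a)) − 1) = 68.507530·(cosh(0.960420) − 1) = 34.100502
T_max/T_min = cosh(S/(2a)) = 1.497763

a=68.508 sag=34.101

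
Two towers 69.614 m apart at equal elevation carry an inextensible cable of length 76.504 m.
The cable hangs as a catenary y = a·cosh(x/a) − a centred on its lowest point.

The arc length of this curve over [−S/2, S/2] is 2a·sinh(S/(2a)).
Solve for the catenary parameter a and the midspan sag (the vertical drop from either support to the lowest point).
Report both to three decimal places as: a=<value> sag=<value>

seed: a₀ = √(S³/(24(L−S))) = √(69.614³/(24·6.890)) = 45.167874
iter 1: u=0.770614  f(a)=+2.075e-01  f'(a)=-3.236e-01  a ← 45.167874 − (+2.075e-01/-3.236e-01) = 45.809107
iter 2: u=0.759827  f(a)=+4.501e-03  f'(a)=-3.097e-01  a ← 45.809107 − (+4.501e-03/-3.097e-01) = 45.823642
iter 3: u=0.759586  f(a)=+2.223e-06  f'(a)=-3.094e-01  a ← 45.823642 − (+2.223e-06/-3.094e-01) = 45.823650
iter 4: u=0.759586  f(a)=+5.400e-13  f'(a)=-3.094e-01  a ← 45.823650 − (+5.400e-13/-3.094e-01) = 45.823650
converged: |Δa| < 1e-12 after 4 iterations
sag = a·(cosh(S/(2a)) − 1) = 45.823650·(cosh(0.759586) − 1) = 13.867408
T_max/T_min = cosh(S/(2a)) = 1.302626

a=45.824 sag=13.867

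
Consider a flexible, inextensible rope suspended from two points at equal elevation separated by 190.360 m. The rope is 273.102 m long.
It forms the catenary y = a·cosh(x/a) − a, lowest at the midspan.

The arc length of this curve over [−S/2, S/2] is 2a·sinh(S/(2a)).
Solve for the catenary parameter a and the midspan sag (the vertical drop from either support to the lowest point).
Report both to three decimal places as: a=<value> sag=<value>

a=62.451 sag=87.703

seed: a₀ = √(S³/(24(L−S))) = √(190.360³/(24·82.742)) = 58.937935
iter 1: u=1.614919  f(a)=+1.148e+01  f'(a)=-3.612e+00  a ← 58.937935 − (+1.148e+01/-3.612e+00) = 62.117733
iter 2: u=1.532252  f(a)=+9.949e-01  f'(a)=-3.011e+00  a ← 62.117733 − (+9.949e-01/-3.011e+00) = 62.448188
iter 3: u=1.524144  f(a)=+9.031e-03  f'(a)=-2.956e+00  a ← 62.448188 − (+9.031e-03/-2.956e+00) = 62.451243
iter 4: u=1.524069  f(a)=+7.591e-07  f'(a)=-2.956e+00  a ← 62.451243 − (+7.591e-07/-2.956e+00) = 62.451243
iter 5: u=1.524069  f(a)=+0.000e+00  f'(a)=-2.956e+00  a ← 62.451243 − (+0.000e+00/-2.956e+00) = 62.451243
converged: |Δa| < 1e-12 after 5 iterations
sag = a·(cosh(S/(2a)) − 1) = 62.451243·(cosh(1.524069) − 1) = 87.703122
T_max/T_min = cosh(S/(2a)) = 2.404346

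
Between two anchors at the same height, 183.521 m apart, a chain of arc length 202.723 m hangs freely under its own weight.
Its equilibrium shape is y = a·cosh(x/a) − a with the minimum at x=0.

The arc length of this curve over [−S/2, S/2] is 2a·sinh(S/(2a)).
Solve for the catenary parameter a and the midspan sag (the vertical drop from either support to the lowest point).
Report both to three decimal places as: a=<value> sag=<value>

a=117.586 sag=37.658

seed: a₀ = √(S³/(24(L−S))) = √(183.521³/(24·19.202)) = 115.810996
iter 1: u=0.792330  f(a)=+6.118e-01  f'(a)=-3.529e-01  a ← 115.810996 − (+6.118e-01/-3.529e-01) = 117.544708
iter 2: u=0.780643  f(a)=+1.401e-02  f'(a)=-3.369e-01  a ← 117.544708 − (+1.401e-02/-3.369e-01) = 117.586292
iter 3: u=0.780367  f(a)=+7.727e-06  f'(a)=-3.365e-01  a ← 117.586292 − (+7.727e-06/-3.365e-01) = 117.586315
iter 4: u=0.780367  f(a)=+2.331e-12  f'(a)=-3.365e-01  a ← 117.586315 − (+2.331e-12/-3.365e-01) = 117.586315
converged: |Δa| < 1e-12 after 4 iterations
sag = a·(cosh(S/(2a)) − 1) = 117.586315·(cosh(0.780367) − 1) = 37.657671
T_max/T_min = cosh(S/(2a)) = 1.320256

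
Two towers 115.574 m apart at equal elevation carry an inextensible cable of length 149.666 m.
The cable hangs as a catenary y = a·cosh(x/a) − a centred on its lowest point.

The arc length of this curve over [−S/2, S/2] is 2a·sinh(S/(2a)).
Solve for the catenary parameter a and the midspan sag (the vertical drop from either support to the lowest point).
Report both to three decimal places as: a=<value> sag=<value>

a=45.241 sag=42.204

seed: a₀ = √(S³/(24(L−S))) = √(115.574³/(24·34.092)) = 43.436853
iter 1: u=1.330368  f(a)=+3.147e+00  f'(a)=-1.866e+00  a ← 43.436853 − (+3.147e+00/-1.866e+00) = 45.123753
iter 2: u=1.280634  f(a)=+1.926e-01  f'(a)=-1.644e+00  a ← 45.123753 − (+1.926e-01/-1.644e+00) = 45.240946
iter 3: u=1.277316  f(a)=+8.257e-04  f'(a)=-1.630e+00  a ← 45.240946 − (+8.257e-04/-1.630e+00) = 45.241452
iter 4: u=1.277302  f(a)=+1.531e-08  f'(a)=-1.630e+00  a ← 45.241452 − (+1.531e-08/-1.630e+00) = 45.241452
iter 5: u=1.277302  f(a)=-5.684e-14  f'(a)=-1.630e+00  a ← 45.241452 − (-5.684e-14/-1.630e+00) = 45.241452
converged: |Δa| < 1e-12 after 5 iterations
sag = a·(cosh(S/(2a)) − 1) = 45.241452·(cosh(1.277302) − 1) = 42.204342
T_max/T_min = cosh(S/(2a)) = 1.932869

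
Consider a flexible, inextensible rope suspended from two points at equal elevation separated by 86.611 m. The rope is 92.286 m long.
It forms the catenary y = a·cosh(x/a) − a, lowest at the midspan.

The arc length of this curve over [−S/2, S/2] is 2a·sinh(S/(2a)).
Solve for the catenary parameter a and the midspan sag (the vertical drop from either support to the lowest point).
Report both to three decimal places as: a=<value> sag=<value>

a=69.736 sag=13.884

seed: a₀ = √(S³/(24(L−S))) = √(86.611³/(24·5.675)) = 69.067069
iter 1: u=0.627006  f(a)=+1.126e-01  f'(a)=-1.709e-01  a ← 69.067069 − (+1.126e-01/-1.709e-01) = 69.726007
iter 2: u=0.621081  f(a)=+1.632e-03  f'(a)=-1.660e-01  a ← 69.726007 − (+1.632e-03/-1.660e-01) = 69.735839
iter 3: u=0.620993  f(a)=+3.539e-07  f'(a)=-1.659e-01  a ← 69.735839 − (+3.539e-07/-1.659e-01) = 69.735841
iter 4: u=0.620993  f(a)=+4.263e-14  f'(a)=-1.659e-01  a ← 69.735841 − (+4.263e-14/-1.659e-01) = 69.735841
converged: |Δa| < 1e-12 after 4 iterations
sag = a·(cosh(S/(2a)) − 1) = 69.735841·(cosh(0.620993) − 1) = 13.883917
T_max/T_min = cosh(S/(2a)) = 1.199093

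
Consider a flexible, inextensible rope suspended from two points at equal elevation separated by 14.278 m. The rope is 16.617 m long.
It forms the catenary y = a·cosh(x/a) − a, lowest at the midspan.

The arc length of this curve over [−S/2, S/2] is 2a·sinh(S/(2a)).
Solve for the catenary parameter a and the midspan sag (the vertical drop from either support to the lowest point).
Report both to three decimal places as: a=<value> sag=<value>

a=7.371 sag=3.736

seed: a₀ = √(S³/(24(L−S))) = √(14.278³/(24·2.339)) = 7.200793
iter 1: u=0.991419  f(a)=+1.177e-01  f'(a)=-7.158e-01  a ← 7.200793 − (+1.177e-01/-7.158e-01) = 7.365197
iter 2: u=0.969288  f(a)=+4.151e-03  f'(a)=-6.661e-01  a ← 7.365197 − (+4.151e-03/-6.661e-01) = 7.371429
iter 3: u=0.968469  f(a)=+5.583e-06  f'(a)=-6.643e-01  a ← 7.371429 − (+5.583e-06/-6.643e-01) = 7.371437
iter 4: u=0.968468  f(a)=+1.013e-11  f'(a)=-6.643e-01  a ← 7.371437 − (+1.013e-11/-6.643e-01) = 7.371437
iter 5: u=0.968468  f(a)=+0.000e+00  f'(a)=-6.643e-01  a ← 7.371437 − (+0.000e+00/-6.643e-01) = 7.371437
converged: |Δa| < 1e-12 after 5 iterations
sag = a·(cosh(S/(2a)) − 1) = 7.371437·(cosh(0.968468) − 1) = 3.735734
T_max/T_min = cosh(S/(2a)) = 1.506785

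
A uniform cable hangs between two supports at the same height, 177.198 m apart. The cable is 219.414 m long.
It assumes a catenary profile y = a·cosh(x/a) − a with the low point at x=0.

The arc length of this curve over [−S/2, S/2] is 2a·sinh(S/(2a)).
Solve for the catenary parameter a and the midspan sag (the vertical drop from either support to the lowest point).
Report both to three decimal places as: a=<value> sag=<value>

a=76.619 sag=57.195

seed: a₀ = √(S³/(24(L−S))) = √(177.198³/(24·42.216)) = 74.104411
iter 1: u=1.195597  f(a)=+3.122e+00  f'(a)=-1.311e+00  a ← 74.104411 − (+3.122e+00/-1.311e+00) = 76.486250
iter 2: u=1.158365  f(a)=+1.568e-01  f'(a)=-1.182e+00  a ← 76.486250 − (+1.568e-01/-1.182e+00) = 76.618935
iter 3: u=1.156359  f(a)=+4.422e-04  f'(a)=-1.175e+00  a ← 76.618935 − (+4.422e-04/-1.175e+00) = 76.619311
iter 4: u=1.156353  f(a)=+3.536e-09  f'(a)=-1.175e+00  a ← 76.619311 − (+3.536e-09/-1.175e+00) = 76.619311
iter 5: u=1.156353  f(a)=-5.684e-14  f'(a)=-1.175e+00  a ← 76.619311 − (-5.684e-14/-1.175e+00) = 76.619311
converged: |Δa| < 1e-12 after 5 iterations
sag = a·(cosh(S/(2a)) − 1) = 76.619311·(cosh(1.156353) − 1) = 57.194532
T_max/T_min = cosh(S/(2a)) = 1.746477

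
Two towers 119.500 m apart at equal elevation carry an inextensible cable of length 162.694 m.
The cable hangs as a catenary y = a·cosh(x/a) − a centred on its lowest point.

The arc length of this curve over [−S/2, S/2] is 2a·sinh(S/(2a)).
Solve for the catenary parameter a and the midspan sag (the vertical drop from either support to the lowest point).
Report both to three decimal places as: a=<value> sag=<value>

seed: a₀ = √(S³/(24(L−S))) = √(119.500³/(24·43.194)) = 40.572757
iter 1: u=1.472663  f(a)=+4.933e+00  f'(a)=-2.628e+00  a ← 40.572757 − (+4.933e+00/-2.628e+00) = 42.449734
iter 2: u=1.407547  f(a)=+3.630e-01  f'(a)=-2.254e+00  a ← 42.449734 − (+3.630e-01/-2.254e+00) = 42.610741
iter 3: u=1.402229  f(a)=+2.310e-03  f'(a)=-2.226e+00  a ← 42.610741 − (+2.310e-03/-2.226e+00) = 42.611779
iter 4: u=1.402194  f(a)=+9.490e-08  f'(a)=-2.226e+00  a ← 42.611779 − (+9.490e-08/-2.226e+00) = 42.611779
iter 5: u=1.402194  f(a)=+5.684e-14  f'(a)=-2.226e+00  a ← 42.611779 − (+5.684e-14/-2.226e+00) = 42.611779
converged: |Δa| < 1e-12 after 5 iterations
sag = a·(cosh(S/(2a)) − 1) = 42.611779·(cosh(1.402194) − 1) = 49.220123
T_max/T_min = cosh(S/(2a)) = 2.155083

a=42.612 sag=49.220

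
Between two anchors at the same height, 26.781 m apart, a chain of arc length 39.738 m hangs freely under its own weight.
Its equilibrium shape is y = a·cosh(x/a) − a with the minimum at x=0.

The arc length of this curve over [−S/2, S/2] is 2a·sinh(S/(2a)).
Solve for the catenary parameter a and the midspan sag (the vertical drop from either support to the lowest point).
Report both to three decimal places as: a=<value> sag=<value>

seed: a₀ = √(S³/(24(L−S))) = √(26.781³/(24·12.957)) = 7.859272
iter 1: u=1.703784  f(a)=+2.016e+00  f'(a)=-4.359e+00  a ← 7.859272 − (+2.016e+00/-4.359e+00) = 8.321746
iter 2: u=1.609097  f(a)=+1.916e-01  f'(a)=-3.566e+00  a ← 8.321746 − (+1.916e-01/-3.566e+00) = 8.375483
iter 3: u=1.598774  f(a)=+2.134e-03  f'(a)=-3.487e+00  a ← 8.375483 − (+2.134e-03/-3.487e+00) = 8.376094
iter 4: u=1.598657  f(a)=+2.710e-07  f'(a)=-3.487e+00  a ← 8.376094 − (+2.710e-07/-3.487e+00) = 8.376095
iter 5: u=1.598657  f(a)=+7.105e-15  f'(a)=-3.487e+00  a ← 8.376095 − (+7.105e-15/-3.487e+00) = 8.376095
converged: |Δa| < 1e-12 after 5 iterations
sag = a·(cosh(S/(2a)) − 1) = 8.376095·(cosh(1.598657) − 1) = 13.186283
T_max/T_min = cosh(S/(2a)) = 2.574276

a=8.376 sag=13.186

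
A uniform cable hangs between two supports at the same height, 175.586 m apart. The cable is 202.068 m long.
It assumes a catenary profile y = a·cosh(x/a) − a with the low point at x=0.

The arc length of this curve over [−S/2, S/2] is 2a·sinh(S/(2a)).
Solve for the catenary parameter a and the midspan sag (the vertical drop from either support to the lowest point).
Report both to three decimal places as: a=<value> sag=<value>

seed: a₀ = √(S³/(24(L−S))) = √(175.586³/(24·26.482)) = 92.289824
iter 1: u=0.951275  f(a)=+1.224e+00  f'(a)=-6.275e-01  a ← 92.289824 − (+1.224e+00/-6.275e-01) = 94.240901
iter 2: u=0.931581  f(a)=+3.990e-02  f'(a)=-5.872e-01  a ← 94.240901 − (+3.990e-02/-5.872e-01) = 94.308852
iter 3: u=0.930909  f(a)=+4.555e-05  f'(a)=-5.859e-01  a ← 94.308852 − (+4.555e-05/-5.859e-01) = 94.308930
iter 4: u=0.930909  f(a)=+5.949e-11  f'(a)=-5.859e-01  a ← 94.308930 − (+5.949e-11/-5.859e-01) = 94.308930
iter 5: u=0.930909  f(a)=-2.842e-14  f'(a)=-5.859e-01  a ← 94.308930 − (-2.842e-14/-5.859e-01) = 94.308930
converged: |Δa| < 1e-12 after 5 iterations
sag = a·(cosh(S/(2a)) − 1) = 94.308930·(cosh(0.930909) − 1) = 43.901212
T_max/T_min = cosh(S/(2a)) = 1.465504

a=94.309 sag=43.901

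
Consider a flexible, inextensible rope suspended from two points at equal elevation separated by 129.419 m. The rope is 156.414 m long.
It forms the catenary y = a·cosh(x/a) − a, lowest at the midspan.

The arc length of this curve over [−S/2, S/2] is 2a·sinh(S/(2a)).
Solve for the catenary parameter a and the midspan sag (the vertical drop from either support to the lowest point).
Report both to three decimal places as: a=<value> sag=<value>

seed: a₀ = √(S³/(24(L−S))) = √(129.419³/(24·26.995)) = 57.842862
iter 1: u=1.118712  f(a)=+1.740e+00  f'(a)=-1.056e+00  a ← 57.842862 − (+1.740e+00/-1.056e+00) = 59.491722
iter 2: u=1.087706  f(a)=+7.719e-02  f'(a)=-9.638e-01  a ← 59.491722 − (+7.719e-02/-9.638e-01) = 59.571817
iter 3: u=1.086244  f(a)=+1.675e-04  f'(a)=-9.596e-01  a ← 59.571817 − (+1.675e-04/-9.596e-01) = 59.571991
iter 4: u=1.086240  f(a)=+7.919e-10  f'(a)=-9.596e-01  a ← 59.571991 − (+7.919e-10/-9.596e-01) = 59.571991
iter 5: u=1.086240  f(a)=+0.000e+00  f'(a)=-9.596e-01  a ← 59.571991 − (+0.000e+00/-9.596e-01) = 59.571991
converged: |Δa| < 1e-12 after 5 iterations
sag = a·(cosh(S/(2a)) − 1) = 59.571991·(cosh(1.086240) − 1) = 38.739539
T_max/T_min = cosh(S/(2a)) = 1.650298

a=59.572 sag=38.740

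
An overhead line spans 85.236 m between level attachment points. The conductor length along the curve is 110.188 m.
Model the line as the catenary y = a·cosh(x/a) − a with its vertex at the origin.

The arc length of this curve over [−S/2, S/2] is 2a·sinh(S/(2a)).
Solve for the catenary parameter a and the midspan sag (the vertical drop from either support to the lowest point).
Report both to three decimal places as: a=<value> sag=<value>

a=33.483 sag=30.987

seed: a₀ = √(S³/(24(L−S))) = √(85.236³/(24·24.952)) = 32.157057
iter 1: u=1.325308  f(a)=+2.285e+00  f'(a)=-1.842e+00  a ← 32.157057 − (+2.285e+00/-1.842e+00) = 33.397605
iter 2: u=1.276080  f(a)=+1.389e-01  f'(a)=-1.624e+00  a ← 33.397605 − (+1.389e-01/-1.624e+00) = 33.483111
iter 3: u=1.272821  f(a)=+5.866e-04  f'(a)=-1.611e+00  a ← 33.483111 − (+5.866e-04/-1.611e+00) = 33.483475
iter 4: u=1.272807  f(a)=+1.056e-08  f'(a)=-1.611e+00  a ← 33.483475 − (+1.056e-08/-1.611e+00) = 33.483475
iter 5: u=1.272807  f(a)=+0.000e+00  f'(a)=-1.611e+00  a ← 33.483475 − (+0.000e+00/-1.611e+00) = 33.483475
converged: |Δa| < 1e-12 after 5 iterations
sag = a·(cosh(S/(2a)) − 1) = 33.483475·(cosh(1.272807) − 1) = 30.987386
T_max/T_min = cosh(S/(2a)) = 1.925453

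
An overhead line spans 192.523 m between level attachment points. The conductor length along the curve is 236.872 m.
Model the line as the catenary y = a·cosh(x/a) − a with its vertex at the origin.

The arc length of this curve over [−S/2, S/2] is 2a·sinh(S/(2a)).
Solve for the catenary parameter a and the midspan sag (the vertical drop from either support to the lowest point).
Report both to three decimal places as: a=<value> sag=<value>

seed: a₀ = √(S³/(24(L−S))) = √(192.523³/(24·44.349)) = 81.879729
iter 1: u=1.175645  f(a)=+3.168e+00  f'(a)=-1.241e+00  a ← 81.879729 − (+3.168e+00/-1.241e+00) = 84.433093
iter 2: u=1.140092  f(a)=+1.542e-01  f'(a)=-1.122e+00  a ← 84.433093 − (+1.542e-01/-1.122e+00) = 84.570479
iter 3: u=1.138240  f(a)=+4.069e-04  f'(a)=-1.117e+00  a ← 84.570479 − (+4.069e-04/-1.117e+00) = 84.570843
iter 4: u=1.138235  f(a)=+2.849e-09  f'(a)=-1.117e+00  a ← 84.570843 − (+2.849e-09/-1.117e+00) = 84.570843
iter 5: u=1.138235  f(a)=-2.842e-14  f'(a)=-1.117e+00  a ← 84.570843 − (-2.842e-14/-1.117e+00) = 84.570843
converged: |Δa| < 1e-12 after 5 iterations
sag = a·(cosh(S/(2a)) − 1) = 84.570843·(cosh(1.138235) − 1) = 60.960300
T_max/T_min = cosh(S/(2a)) = 1.720819

a=84.571 sag=60.960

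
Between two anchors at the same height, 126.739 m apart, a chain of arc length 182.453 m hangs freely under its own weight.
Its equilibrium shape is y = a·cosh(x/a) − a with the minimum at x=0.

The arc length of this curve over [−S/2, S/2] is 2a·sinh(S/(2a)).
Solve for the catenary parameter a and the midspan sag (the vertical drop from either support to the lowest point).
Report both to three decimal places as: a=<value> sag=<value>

a=41.369 sag=58.799

seed: a₀ = √(S³/(24(L−S))) = √(126.739³/(24·55.714)) = 39.019134
iter 1: u=1.624062  f(a)=+7.826e+00  f'(a)=-3.683e+00  a ← 39.019134 − (+7.826e+00/-3.683e+00) = 41.143824
iter 2: u=1.540195  f(a)=+6.847e-01  f'(a)=-3.065e+00  a ← 41.143824 − (+6.847e-01/-3.065e+00) = 41.367240
iter 3: u=1.531876  f(a)=+6.351e-03  f'(a)=-3.008e+00  a ← 41.367240 − (+6.351e-03/-3.008e+00) = 41.369351
iter 4: u=1.531798  f(a)=+5.576e-07  f'(a)=-3.008e+00  a ← 41.369351 − (+5.576e-07/-3.008e+00) = 41.369351
iter 5: u=1.531798  f(a)=+0.000e+00  f'(a)=-3.008e+00  a ← 41.369351 − (+0.000e+00/-3.008e+00) = 41.369351
converged: |Δa| < 1e-12 after 5 iterations
sag = a·(cosh(S/(2a)) − 1) = 41.369351·(cosh(1.531798) − 1) = 58.798995
T_max/T_min = cosh(S/(2a)) = 2.421318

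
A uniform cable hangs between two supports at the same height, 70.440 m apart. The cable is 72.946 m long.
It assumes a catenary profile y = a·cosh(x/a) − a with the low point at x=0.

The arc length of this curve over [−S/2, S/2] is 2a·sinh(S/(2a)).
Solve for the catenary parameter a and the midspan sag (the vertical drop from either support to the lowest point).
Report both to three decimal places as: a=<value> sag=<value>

a=76.635 sag=8.237

seed: a₀ = √(S³/(24(L−S))) = √(70.440³/(24·2.506)) = 76.231219
iter 1: u=0.462015  f(a)=+2.688e-02  f'(a)=-6.716e-02  a ← 76.231219 − (+2.688e-02/-6.716e-02) = 76.631488
iter 2: u=0.459602  f(a)=+2.132e-04  f'(a)=-6.610e-02  a ← 76.631488 − (+2.132e-04/-6.610e-02) = 76.634714
iter 3: u=0.459583  f(a)=+1.365e-08  f'(a)=-6.609e-02  a ← 76.634714 − (+1.365e-08/-6.609e-02) = 76.634714
iter 4: u=0.459583  f(a)=+1.421e-14  f'(a)=-6.609e-02  a ← 76.634714 − (+1.421e-14/-6.609e-02) = 76.634714
converged: |Δa| < 1e-12 after 4 iterations
sag = a·(cosh(S/(2a)) − 1) = 76.634714·(cosh(0.459583) − 1) = 8.236713
T_max/T_min = cosh(S/(2a)) = 1.107480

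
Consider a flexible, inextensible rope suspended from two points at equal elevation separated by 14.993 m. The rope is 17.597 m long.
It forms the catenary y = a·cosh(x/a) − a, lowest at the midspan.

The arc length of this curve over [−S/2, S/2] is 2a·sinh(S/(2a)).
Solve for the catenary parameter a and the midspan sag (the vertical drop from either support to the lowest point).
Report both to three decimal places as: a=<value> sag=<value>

seed: a₀ = √(S³/(24(L−S))) = √(14.993³/(24·2.604)) = 7.343561
iter 1: u=1.020826  f(a)=+1.391e-01  f'(a)=-7.859e-01  a ← 7.343561 − (+1.391e-01/-7.859e-01) = 7.520549
iter 2: u=0.996802  f(a)=+5.187e-03  f'(a)=-7.283e-01  a ← 7.520549 − (+5.187e-03/-7.283e-01) = 7.527672
iter 3: u=0.995859  f(a)=+7.834e-06  f'(a)=-7.261e-01  a ← 7.527672 − (+7.834e-06/-7.261e-01) = 7.527683
iter 4: u=0.995858  f(a)=+1.793e-11  f'(a)=-7.261e-01  a ← 7.527683 − (+1.793e-11/-7.261e-01) = 7.527683
iter 5: u=0.995858  f(a)=+0.000e+00  f'(a)=-7.261e-01  a ← 7.527683 − (+0.000e+00/-7.261e-01) = 7.527683
converged: |Δa| < 1e-12 after 5 iterations
sag = a·(cosh(S/(2a)) − 1) = 7.527683·(cosh(0.995858) − 1) = 4.051592
T_max/T_min = cosh(S/(2a)) = 1.538226

a=7.528 sag=4.052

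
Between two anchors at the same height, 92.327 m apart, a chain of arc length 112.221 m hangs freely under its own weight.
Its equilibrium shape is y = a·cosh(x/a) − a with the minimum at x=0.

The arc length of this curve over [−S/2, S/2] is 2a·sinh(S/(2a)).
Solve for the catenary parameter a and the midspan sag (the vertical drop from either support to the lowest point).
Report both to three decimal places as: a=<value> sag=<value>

a=41.852 sag=28.148

seed: a₀ = √(S³/(24(L−S))) = √(92.327³/(24·19.894)) = 40.600035
iter 1: u=1.137031  f(a)=+1.326e+00  f'(a)=-1.113e+00  a ← 40.600035 − (+1.326e+00/-1.113e+00) = 41.792005
iter 2: u=1.104601  f(a)=+6.065e-02  f'(a)=-1.013e+00  a ← 41.792005 − (+6.065e-02/-1.013e+00) = 41.851874
iter 3: u=1.103021  f(a)=+1.403e-04  f'(a)=-1.008e+00  a ← 41.851874 − (+1.403e-04/-1.008e+00) = 41.852013
iter 4: u=1.103017  f(a)=+7.543e-10  f'(a)=-1.008e+00  a ← 41.852013 − (+7.543e-10/-1.008e+00) = 41.852013
iter 5: u=1.103017  f(a)=+1.421e-14  f'(a)=-1.008e+00  a ← 41.852013 − (+1.421e-14/-1.008e+00) = 41.852013
converged: |Δa| < 1e-12 after 5 iterations
sag = a·(cosh(S/(2a)) − 1) = 41.852013·(cosh(1.103017) − 1) = 28.147838
T_max/T_min = cosh(S/(2a)) = 1.672556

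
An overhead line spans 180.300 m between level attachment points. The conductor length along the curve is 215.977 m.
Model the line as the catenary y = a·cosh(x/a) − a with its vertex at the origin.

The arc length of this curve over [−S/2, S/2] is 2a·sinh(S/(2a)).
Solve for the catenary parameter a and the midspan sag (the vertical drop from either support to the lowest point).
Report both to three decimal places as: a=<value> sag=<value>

seed: a₀ = √(S³/(24(L−S))) = √(180.300³/(24·35.677)) = 82.735864
iter 1: u=1.089612  f(a)=+2.179e+00  f'(a)=-9.693e-01  a ← 82.735864 − (+2.179e+00/-9.693e-01) = 84.983708
iter 2: u=1.060792  f(a)=+9.195e-02  f'(a)=-8.890e-01  a ← 84.983708 − (+9.195e-02/-8.890e-01) = 85.087135
iter 3: u=1.059502  f(a)=+1.797e-04  f'(a)=-8.855e-01  a ← 85.087135 − (+1.797e-04/-8.855e-01) = 85.087338
iter 4: u=1.059500  f(a)=+6.898e-10  f'(a)=-8.855e-01  a ← 85.087338 − (+6.898e-10/-8.855e-01) = 85.087338
iter 5: u=1.059500  f(a)=+0.000e+00  f'(a)=-8.855e-01  a ← 85.087338 − (+0.000e+00/-8.855e-01) = 85.087338
converged: |Δa| < 1e-12 after 5 iterations
sag = a·(cosh(S/(2a)) − 1) = 85.087338·(cosh(1.059500) − 1) = 52.394920
T_max/T_min = cosh(S/(2a)) = 1.615778

a=85.087 sag=52.395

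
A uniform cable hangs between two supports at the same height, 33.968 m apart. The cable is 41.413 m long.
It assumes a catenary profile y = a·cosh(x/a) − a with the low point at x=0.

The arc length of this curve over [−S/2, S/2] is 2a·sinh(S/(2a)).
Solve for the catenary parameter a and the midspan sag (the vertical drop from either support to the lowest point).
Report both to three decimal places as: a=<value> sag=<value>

seed: a₀ = √(S³/(24(L−S))) = √(33.968³/(24·7.445)) = 14.810407
iter 1: u=1.146761  f(a)=+5.051e-01  f'(a)=-1.144e+00  a ← 14.810407 − (+5.051e-01/-1.144e+00) = 15.251984
iter 2: u=1.113560  f(a)=+2.347e-02  f'(a)=-1.040e+00  a ← 15.251984 − (+2.347e-02/-1.040e+00) = 15.274557
iter 3: u=1.111914  f(a)=+5.615e-05  f'(a)=-1.035e+00  a ← 15.274557 − (+5.615e-05/-1.035e+00) = 15.274611
iter 4: u=1.111910  f(a)=+3.230e-10  f'(a)=-1.035e+00  a ← 15.274611 − (+3.230e-10/-1.035e+00) = 15.274611
iter 5: u=1.111910  f(a)=-7.105e-15  f'(a)=-1.035e+00  a ← 15.274611 − (-7.105e-15/-1.035e+00) = 15.274611
converged: |Δa| < 1e-12 after 5 iterations
sag = a·(cosh(S/(2a)) − 1) = 15.274611·(cosh(1.111910) − 1) = 10.456166
T_max/T_min = cosh(S/(2a)) = 1.684545

a=15.275 sag=10.456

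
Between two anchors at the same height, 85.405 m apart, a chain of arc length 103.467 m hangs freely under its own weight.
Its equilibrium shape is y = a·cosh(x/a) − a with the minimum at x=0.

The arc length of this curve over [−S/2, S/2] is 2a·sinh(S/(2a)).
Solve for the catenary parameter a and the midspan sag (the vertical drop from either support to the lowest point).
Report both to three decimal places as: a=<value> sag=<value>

a=39.057 sag=25.764

seed: a₀ = √(S³/(24(L−S))) = √(85.405³/(24·18.062)) = 37.908483
iter 1: u=1.126463  f(a)=+1.181e+00  f'(a)=-1.079e+00  a ← 37.908483 − (+1.181e+00/-1.079e+00) = 39.002738
iter 2: u=1.094859  f(a)=+5.308e-02  f'(a)=-9.844e-01  a ← 39.002738 − (+5.308e-02/-9.844e-01) = 39.056653
iter 3: u=1.093348  f(a)=+1.183e-04  f'(a)=-9.800e-01  a ← 39.056653 − (+1.183e-04/-9.800e-01) = 39.056774
iter 4: u=1.093344  f(a)=+5.909e-10  f'(a)=-9.800e-01  a ← 39.056774 − (+5.909e-10/-9.800e-01) = 39.056774
iter 5: u=1.093344  f(a)=+1.421e-14  f'(a)=-9.800e-01  a ← 39.056774 − (+1.421e-14/-9.800e-01) = 39.056774
converged: |Δa| < 1e-12 after 5 iterations
sag = a·(cosh(S/(2a)) − 1) = 39.056774·(cosh(1.093344) − 1) = 25.764416
T_max/T_min = cosh(S/(2a)) = 1.659666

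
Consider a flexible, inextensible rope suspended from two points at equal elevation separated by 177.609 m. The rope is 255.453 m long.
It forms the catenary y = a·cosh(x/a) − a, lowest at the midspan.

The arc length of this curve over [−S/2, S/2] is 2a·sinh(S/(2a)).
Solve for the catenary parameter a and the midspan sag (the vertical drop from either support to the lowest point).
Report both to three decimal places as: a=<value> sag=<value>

a=58.051 sag=82.248

seed: a₀ = √(S³/(24(L−S))) = √(177.609³/(24·77.844)) = 54.761995
iter 1: u=1.621645  f(a)=+1.090e+01  f'(a)=-3.664e+00  a ← 54.761995 − (+1.090e+01/-3.664e+00) = 57.736667
iter 2: u=1.538095  f(a)=+9.512e-01  f'(a)=-3.050e+00  a ← 57.736667 − (+9.512e-01/-3.050e+00) = 58.048492
iter 3: u=1.529833  f(a)=+8.773e-03  f'(a)=-2.994e+00  a ← 58.048492 − (+8.773e-03/-2.994e+00) = 58.051422
iter 4: u=1.529756  f(a)=+7.614e-07  f'(a)=-2.994e+00  a ← 58.051422 − (+7.614e-07/-2.994e+00) = 58.051422
iter 5: u=1.529756  f(a)=-2.842e-14  f'(a)=-2.994e+00  a ← 58.051422 − (-2.842e-14/-2.994e+00) = 58.051422
converged: |Δa| < 1e-12 after 5 iterations
sag = a·(cosh(S/(2a)) − 1) = 58.051422·(cosh(1.529756) − 1) = 82.248351
T_max/T_min = cosh(S/(2a)) = 2.416819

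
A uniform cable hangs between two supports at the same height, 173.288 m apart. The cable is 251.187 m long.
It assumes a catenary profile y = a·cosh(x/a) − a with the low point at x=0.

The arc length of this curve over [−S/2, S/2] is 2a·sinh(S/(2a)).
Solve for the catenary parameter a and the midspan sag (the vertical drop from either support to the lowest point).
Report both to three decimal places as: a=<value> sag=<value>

a=56.001 sag=81.512

seed: a₀ = √(S³/(24(L−S))) = √(173.288³/(24·77.899)) = 52.757131
iter 1: u=1.642318  f(a)=+1.121e+01  f'(a)=-3.830e+00  a ← 52.757131 − (+1.121e+01/-3.830e+00) = 55.682753
iter 2: u=1.556029  f(a)=+9.997e-01  f'(a)=-3.175e+00  a ← 55.682753 − (+9.997e-01/-3.175e+00) = 55.997637
iter 3: u=1.547280  f(a)=+9.677e-03  f'(a)=-3.114e+00  a ← 55.997637 − (+9.677e-03/-3.114e+00) = 56.000745
iter 4: u=1.547194  f(a)=+9.262e-07  f'(a)=-3.113e+00  a ← 56.000745 − (+9.262e-07/-3.113e+00) = 56.000745
iter 5: u=1.547194  f(a)=+2.842e-14  f'(a)=-3.113e+00  a ← 56.000745 − (+2.842e-14/-3.113e+00) = 56.000745
converged: |Δa| < 1e-12 after 5 iterations
sag = a·(cosh(S/(2a)) − 1) = 56.000745·(cosh(1.547194) − 1) = 81.512202
T_max/T_min = cosh(S/(2a)) = 2.455556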